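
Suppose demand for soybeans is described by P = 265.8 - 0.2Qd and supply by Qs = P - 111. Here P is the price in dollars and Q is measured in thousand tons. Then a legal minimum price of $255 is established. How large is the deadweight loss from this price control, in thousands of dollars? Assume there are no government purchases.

Rearranging demand gives Qd = 1329 - 5P. Setting quantity demanded equal to quantity supplied, 1329 - 5P = P - 111, gives P* = 240 and Q* = 129.
Since 255 > 240, the floor is binding.
At P = 255: Qd = 1329 - 5·255 = 54 and Qs = 255 - 111 = 144.
Quantity traded falls to 54. At Q = 54 the demand price is (1329 - 54)/5 = 255 and the supply price is 111 + 54 = 165.
Deadweight loss = ½ · (255 - 165) · (129 - 54) = ½ · 90 · 75 = 3375.

3375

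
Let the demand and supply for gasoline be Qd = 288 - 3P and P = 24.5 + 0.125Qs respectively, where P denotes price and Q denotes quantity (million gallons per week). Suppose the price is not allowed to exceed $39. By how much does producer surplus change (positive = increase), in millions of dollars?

Rearranging supply gives Qs = 8P - 196. In a free market, 288 - 3P = 8P - 196 gives the equilibrium P* = 44, Q* = 156.
The ceiling of 39 is below the equilibrium price 44, so it binds.
At P = 39: Qd = 288 - 3·39 = 171 and Qs = 8·39 - 196 = 116.
Producer surplus without the control is ½ · (44 - 24.5) · 156 = 1521.
With the ceiling, producers sell 116 units at 39, so PS = ½ · (39 - 24.5) · 116 = 841.
Change in producer surplus = 841 - 1521 = -680.

-680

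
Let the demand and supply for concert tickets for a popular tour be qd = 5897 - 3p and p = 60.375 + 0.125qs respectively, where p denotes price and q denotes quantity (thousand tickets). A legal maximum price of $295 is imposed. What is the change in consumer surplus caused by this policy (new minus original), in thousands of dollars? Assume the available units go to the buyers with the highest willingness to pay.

-331455

Rearranging supply gives qs = 8p - 483. In a free market, 5897 - 3p = 8p - 483 gives the equilibrium p* = 580, q* = 4157.
Since 295 < 580, the ceiling is binding.
At p = 295: qd = 5897 - 3·295 = 5012 and qs = 8·295 - 483 = 1877.
Consumer surplus without the control is ½ · (5897/3 - 580) · 4157 = 17280649/6.
With the ceiling, 1877 units are sold at 295 (assume they go to the highest-value buyers). The demand price at q = 1877 is 1340, so CS = ½ · [(5897/3 - 295) + (1340 - 295)] · 1877 = 15291919/6.
Change in consumer surplus = 15291919/6 - 17280649/6 = -331455.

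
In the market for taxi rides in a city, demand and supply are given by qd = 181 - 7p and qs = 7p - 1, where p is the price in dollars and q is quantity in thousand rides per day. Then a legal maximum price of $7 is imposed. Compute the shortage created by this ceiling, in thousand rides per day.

In a free market, 181 - 7p = 7p - 1 gives the equilibrium p* = 13, q* = 90.
Since 7 < 13, the ceiling is binding.
At p = 7: qd = 181 - 7·7 = 132 and qs = 7·7 - 1 = 48.
Shortage = qd - qs = 132 - 48 = 84.

84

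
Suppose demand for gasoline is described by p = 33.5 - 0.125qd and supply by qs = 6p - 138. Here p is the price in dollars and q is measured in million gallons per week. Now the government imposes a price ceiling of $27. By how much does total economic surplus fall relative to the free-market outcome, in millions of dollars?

Rearranging demand gives qd = 268 - 8p. Equilibrium: 268 - 8p = 6p - 138, so 406 = 14p and p* = 29, q* = 36.
The ceiling of 27 is below the equilibrium price 29, so it binds.
At p = 27: qd = 268 - 8·27 = 52 and qs = 6·27 - 138 = 24.
Quantity traded falls to 24. At q = 24 the demand price is (268 - 24)/8 = 30.5 and the supply price is (138 + 24)/6 = 27.
Deadweight loss = ½ · (30.5 - 27) · (36 - 24) = ½ · 3.5 · 12 = 21.

21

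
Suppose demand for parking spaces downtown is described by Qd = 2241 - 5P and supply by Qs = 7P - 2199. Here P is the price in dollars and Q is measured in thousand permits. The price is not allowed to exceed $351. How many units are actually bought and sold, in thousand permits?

258

In a free market, 2241 - 5P = 7P - 2199 gives the equilibrium P* = 370, Q* = 391.
Since 351 < 370, the ceiling is binding.
At P = 351: Qd = 2241 - 5·351 = 486 and Qs = 7·351 - 2199 = 258.
The quantity actually transacted is the short side, supply: 258.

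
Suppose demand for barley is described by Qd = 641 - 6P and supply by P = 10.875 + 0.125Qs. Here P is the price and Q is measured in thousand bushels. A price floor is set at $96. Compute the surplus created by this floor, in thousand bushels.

Rearranging supply gives Qs = 8P - 87. In a free market, 641 - 6P = 8P - 87 gives the equilibrium P* = 52, Q* = 329.
The floor of 96 is above the equilibrium price 52, so it binds.
At P = 96: Qd = 641 - 6·96 = 65 and Qs = 8·96 - 87 = 681.
Surplus = Qs - Qd = 681 - 65 = 616.

616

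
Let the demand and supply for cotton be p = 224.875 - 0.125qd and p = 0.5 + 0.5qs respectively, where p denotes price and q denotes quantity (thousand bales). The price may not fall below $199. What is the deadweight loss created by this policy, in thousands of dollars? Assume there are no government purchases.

Rearranging demand gives qd = 1799 - 8p; rearranging supply gives qs = 2p - 1. Equilibrium: 1799 - 8p = 2p - 1, so 1800 = 10p and p* = 180, q* = 359.
Because the floor (199) lies above the market-clearing price, it is binding.
At p = 199: qd = 1799 - 8·199 = 207 and qs = 2·199 - 1 = 397.
Quantity traded falls to 207. At q = 207 the demand price is (1799 - 207)/8 = 199 and the supply price is (1 + 207)/2 = 104.
Deadweight loss = ½ · (199 - 104) · (359 - 207) = ½ · 95 · 152 = 7220.

7220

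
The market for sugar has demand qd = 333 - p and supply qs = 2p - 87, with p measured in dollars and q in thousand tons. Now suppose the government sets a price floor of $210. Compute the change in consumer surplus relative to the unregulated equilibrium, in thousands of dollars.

In a free market, 333 - p = 2p - 87 gives the equilibrium p* = 140, q* = 193.
Since 210 > 140, the floor is binding.
At p = 210: qd = 333 - 210 = 123 and qs = 2·210 - 87 = 333.
Consumer surplus without the control is ½ · (333 - 140) · 193 = 18624.5.
With the floor, consumers buy 123 units at 210, so CS = ½ · (333 - 210) · 123 = 7564.5.
Change in consumer surplus = 7564.5 - 18624.5 = -11060.

-11060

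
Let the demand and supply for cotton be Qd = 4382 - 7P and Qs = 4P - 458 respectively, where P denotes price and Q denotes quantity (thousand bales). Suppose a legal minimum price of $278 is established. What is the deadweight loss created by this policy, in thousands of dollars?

Equilibrium: 4382 - 7P = 4P - 458, so 4840 = 11P and P* = 440, Q* = 1302.
The floor of 278 is below the equilibrium price 440, so it is not binding; the market clears at P* = 440, Q* = 1302.
Since the control does not bind, no trades are prevented and deadweight loss is zero.

0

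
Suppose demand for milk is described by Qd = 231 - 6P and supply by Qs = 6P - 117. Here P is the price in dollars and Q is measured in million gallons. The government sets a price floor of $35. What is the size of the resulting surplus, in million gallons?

In a free market, 231 - 6P = 6P - 117 gives the equilibrium P* = 29, Q* = 57.
Since 35 > 29, the floor is binding.
At P = 35: Qd = 231 - 6·35 = 21 and Qs = 6·35 - 117 = 93.
Surplus = Qs - Qd = 93 - 21 = 72.

72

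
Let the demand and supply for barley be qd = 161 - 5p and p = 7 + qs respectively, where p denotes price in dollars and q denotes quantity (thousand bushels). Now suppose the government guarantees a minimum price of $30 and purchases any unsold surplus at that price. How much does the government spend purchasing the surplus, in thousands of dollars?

Rearranging supply gives qs = p - 7. Setting quantity demanded equal to quantity supplied, 161 - 5p = p - 7, gives p* = 28 and q* = 21.
The floor of 30 is above the equilibrium price 28, so it binds.
At p = 30: qd = 161 - 5·30 = 11 and qs = 30 - 7 = 23.
Surplus = qs - qd = 12.
Government expenditure = surplus × support price = 12 × 30 = 360.

360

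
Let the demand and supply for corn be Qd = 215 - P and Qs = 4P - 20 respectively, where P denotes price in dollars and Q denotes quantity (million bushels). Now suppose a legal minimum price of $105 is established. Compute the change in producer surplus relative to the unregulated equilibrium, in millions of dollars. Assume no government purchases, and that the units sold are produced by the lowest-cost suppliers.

5959.5

Equilibrium: 215 - P = 4P - 20, so 235 = 5P and P* = 47, Q* = 168.
Because the floor (105) lies above the market-clearing price, it is binding.
At P = 105: Qd = 215 - 105 = 110 and Qs = 4·105 - 20 = 400.
Producer surplus without the control is ½ · (47 - 5) · 168 = 3528.
With the floor, 110 units are sold at 105. The supply price at Q = 110 is 32.5, so PS = ½ · [(105 - 5) + (105 - 32.5)] · 110 = 9487.5.
Change in producer surplus = 9487.5 - 3528 = 5959.5.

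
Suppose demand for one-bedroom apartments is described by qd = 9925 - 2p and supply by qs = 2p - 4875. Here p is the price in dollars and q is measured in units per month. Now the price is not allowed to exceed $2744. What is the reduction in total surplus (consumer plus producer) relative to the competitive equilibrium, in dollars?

Setting quantity demanded equal to quantity supplied, 9925 - 2p = 2p - 4875, gives p* = 3700 and q* = 2525.
The ceiling of 2744 is below the equilibrium price 3700, so it binds.
At p = 2744: qd = 9925 - 2·2744 = 4437 and qs = 2·2744 - 4875 = 613.
Quantity traded falls to 613. At q = 613 the demand price is (9925 - 613)/2 = 4656 and the supply price is (4875 + 613)/2 = 2744.
Deadweight loss = ½ · (4656 - 2744) · (2525 - 613) = ½ · 1912 · 1912 = 1827872.

1827872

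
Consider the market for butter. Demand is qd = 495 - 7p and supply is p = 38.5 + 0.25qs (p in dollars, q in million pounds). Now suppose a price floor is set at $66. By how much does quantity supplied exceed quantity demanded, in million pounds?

77

Rearranging supply gives qs = 4p - 154. Without the control the market clears where 495 - 7p = 4p - 154, i.e. p* = 59 and q* = 82.
The floor of 66 is above the equilibrium price 59, so it binds.
At p = 66: qd = 495 - 7·66 = 33 and qs = 4·66 - 154 = 110.
Surplus = qs - qd = 110 - 33 = 77.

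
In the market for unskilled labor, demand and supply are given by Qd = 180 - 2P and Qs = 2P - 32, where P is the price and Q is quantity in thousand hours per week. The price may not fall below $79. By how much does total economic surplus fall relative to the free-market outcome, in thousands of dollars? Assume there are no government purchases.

Setting quantity demanded equal to quantity supplied, 180 - 2P = 2P - 32, gives P* = 53 and Q* = 74.
Since 79 > 53, the floor is binding.
At P = 79: Qd = 180 - 2·79 = 22 and Qs = 2·79 - 32 = 126.
Quantity traded falls to 22. At Q = 22 the demand price is (180 - 22)/2 = 79 and the supply price is (32 + 22)/2 = 27.
Deadweight loss = ½ · (79 - 27) · (74 - 22) = ½ · 52 · 52 = 1352.

1352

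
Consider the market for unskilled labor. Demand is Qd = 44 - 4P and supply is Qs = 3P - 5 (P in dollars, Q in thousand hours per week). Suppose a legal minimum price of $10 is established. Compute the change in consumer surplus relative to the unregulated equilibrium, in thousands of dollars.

-30

Equilibrium: 44 - 4P = 3P - 5, so 49 = 7P and P* = 7, Q* = 16.
Because the floor (10) lies above the market-clearing price, it is binding.
At P = 10: Qd = 44 - 4·10 = 4 and Qs = 3·10 - 5 = 25.
Consumer surplus without the control is ½ · (11 - 7) · 16 = 32.
With the floor, consumers buy 4 units at 10, so CS = ½ · (11 - 10) · 4 = 2.
Change in consumer surplus = 2 - 32 = -30.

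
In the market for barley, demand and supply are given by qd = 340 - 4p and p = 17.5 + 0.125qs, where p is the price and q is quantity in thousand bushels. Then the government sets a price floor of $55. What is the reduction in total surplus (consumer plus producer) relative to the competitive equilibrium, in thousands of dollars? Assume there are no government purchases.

Rearranging supply gives qs = 8p - 140. Setting quantity demanded equal to quantity supplied, 340 - 4p = 8p - 140, gives p* = 40 and q* = 180.
The floor of 55 is above the equilibrium price 40, so it binds.
At p = 55: qd = 340 - 4·55 = 120 and qs = 8·55 - 140 = 300.
Quantity traded falls to 120. At q = 120 the demand price is (340 - 120)/4 = 55 and the supply price is (140 + 120)/8 = 32.5.
Deadweight loss = ½ · (55 - 32.5) · (180 - 120) = ½ · 22.5 · 60 = 675.

675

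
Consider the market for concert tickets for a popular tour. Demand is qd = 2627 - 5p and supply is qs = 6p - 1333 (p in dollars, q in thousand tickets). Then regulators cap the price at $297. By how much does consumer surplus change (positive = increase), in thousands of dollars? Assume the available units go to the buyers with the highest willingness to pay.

Setting quantity demanded equal to quantity supplied, 2627 - 5p = 6p - 1333, gives p* = 360 and q* = 827.
Since 297 < 360, the ceiling is binding.
At p = 297: qd = 2627 - 5·297 = 1142 and qs = 6·297 - 1333 = 449.
Consumer surplus without the control is ½ · (525.4 - 360) · 827 = 68392.9.
With the ceiling, 449 units are sold at 297 (assume they go to the highest-value buyers). The demand price at q = 449 is 435.6, so CS = ½ · [(525.4 - 297) + (435.6 - 297)] · 449 = 82391.5.
Change in consumer surplus = 82391.5 - 68392.9 = 13998.6.

13998.6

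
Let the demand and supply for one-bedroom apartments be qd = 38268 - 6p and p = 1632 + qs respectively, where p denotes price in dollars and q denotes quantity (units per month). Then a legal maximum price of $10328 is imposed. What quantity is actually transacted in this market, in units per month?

Rearranging supply gives qs = p - 1632. Setting quantity demanded equal to quantity supplied, 38268 - 6p = p - 1632, gives p* = 5700 and q* = 4068.
Since 10328 is above p* = 5700, the ceiling does not bind and the free-market outcome prevails.

4068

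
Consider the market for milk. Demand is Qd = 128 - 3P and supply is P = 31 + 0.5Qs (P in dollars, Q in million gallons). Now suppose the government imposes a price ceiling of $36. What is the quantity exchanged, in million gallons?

Rearranging supply gives Qs = 2P - 62. Setting quantity demanded equal to quantity supplied, 128 - 3P = 2P - 62, gives P* = 38 and Q* = 14.
The ceiling of 36 is below the equilibrium price 38, so it binds.
At P = 36: Qd = 128 - 3·36 = 20 and Qs = 2·36 - 62 = 10.
The quantity actually transacted is the short side, supply: 10.

10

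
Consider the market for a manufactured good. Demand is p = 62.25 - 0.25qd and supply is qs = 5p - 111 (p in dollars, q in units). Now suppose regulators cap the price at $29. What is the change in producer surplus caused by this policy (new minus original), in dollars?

-676.5

Rearranging demand gives qd = 249 - 4p. Setting quantity demanded equal to quantity supplied, 249 - 4p = 5p - 111, gives p* = 40 and q* = 89.
Because the ceiling (29) lies below the market-clearing price, it is binding.
At p = 29: qd = 249 - 4·29 = 133 and qs = 5·29 - 111 = 34.
Producer surplus without the control is ½ · (40 - 22.2) · 89 = 792.1.
With the ceiling, producers sell 34 units at 29, so PS = ½ · (29 - 22.2) · 34 = 115.6.
Change in producer surplus = 115.6 - 792.1 = -676.5.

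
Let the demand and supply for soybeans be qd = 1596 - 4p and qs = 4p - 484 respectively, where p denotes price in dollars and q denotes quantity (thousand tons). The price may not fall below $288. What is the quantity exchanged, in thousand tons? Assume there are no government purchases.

Equilibrium: 1596 - 4p = 4p - 484, so 2080 = 8p and p* = 260, q* = 556.
The floor of 288 is above the equilibrium price 260, so it binds.
At p = 288: qd = 1596 - 4·288 = 444 and qs = 4·288 - 484 = 668.
The quantity actually transacted is the short side, demand: 444.

444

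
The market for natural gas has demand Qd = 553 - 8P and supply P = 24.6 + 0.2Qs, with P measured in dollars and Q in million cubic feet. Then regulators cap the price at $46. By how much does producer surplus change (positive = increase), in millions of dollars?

Rearranging supply gives Qs = 5P - 123. In a free market, 553 - 8P = 5P - 123 gives the equilibrium P* = 52, Q* = 137.
Because the ceiling (46) lies below the market-clearing price, it is binding.
At P = 46: Qd = 553 - 8·46 = 185 and Qs = 5·46 - 123 = 107.
Producer surplus without the control is ½ · (52 - 24.6) · 137 = 1876.9.
With the ceiling, producers sell 107 units at 46, so PS = ½ · (46 - 24.6) · 107 = 1144.9.
Change in producer surplus = 1144.9 - 1876.9 = -732.

-732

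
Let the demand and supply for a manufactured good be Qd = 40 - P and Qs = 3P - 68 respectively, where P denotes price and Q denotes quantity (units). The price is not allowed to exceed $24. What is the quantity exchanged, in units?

4

Equilibrium: 40 - P = 3P - 68, so 108 = 4P and P* = 27, Q* = 13.
Since 24 < 27, the ceiling is binding.
At P = 24: Qd = 40 - 24 = 16 and Qs = 3·24 - 68 = 4.
The quantity actually transacted is the short side, supply: 4.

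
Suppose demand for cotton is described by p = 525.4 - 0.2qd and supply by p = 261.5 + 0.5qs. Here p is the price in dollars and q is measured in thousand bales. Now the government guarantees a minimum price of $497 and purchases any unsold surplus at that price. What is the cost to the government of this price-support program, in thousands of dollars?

Rearranging demand gives qd = 2627 - 5p; rearranging supply gives qs = 2p - 523. Without the control the market clears where 2627 - 5p = 2p - 523, i.e. p* = 450 and q* = 377.
The floor of 497 is above the equilibrium price 450, so it binds.
At p = 497: qd = 2627 - 5·497 = 142 and qs = 2·497 - 523 = 471.
Surplus = qs - qd = 329.
Government expenditure = surplus × support price = 329 × 497 = 163513.

163513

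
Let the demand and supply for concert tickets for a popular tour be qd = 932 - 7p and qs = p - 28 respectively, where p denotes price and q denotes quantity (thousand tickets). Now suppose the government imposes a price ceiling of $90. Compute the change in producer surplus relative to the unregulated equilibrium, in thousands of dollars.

Equilibrium: 932 - 7p = p - 28, so 960 = 8p and p* = 120, q* = 92.
The ceiling of 90 is below the equilibrium price 120, so it binds.
At p = 90: qd = 932 - 7·90 = 302 and qs = 90 - 28 = 62.
Producer surplus without the control is ½ · (120 - 28) · 92 = 4232.
With the ceiling, producers sell 62 units at 90, so PS = ½ · (90 - 28) · 62 = 1922.
Change in producer surplus = 1922 - 4232 = -2310.

-2310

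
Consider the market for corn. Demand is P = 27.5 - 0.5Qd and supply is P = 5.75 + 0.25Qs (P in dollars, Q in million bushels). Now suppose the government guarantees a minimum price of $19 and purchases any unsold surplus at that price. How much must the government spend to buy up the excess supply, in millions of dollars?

Rearranging demand gives Qd = 55 - 2P; rearranging supply gives Qs = 4P - 23. In a free market, 55 - 2P = 4P - 23 gives the equilibrium P* = 13, Q* = 29.
The floor of 19 is above the equilibrium price 13, so it binds.
At P = 19: Qd = 55 - 2·19 = 17 and Qs = 4·19 - 23 = 53.
Surplus = Qs - Qd = 36.
Government expenditure = surplus × support price = 36 × 19 = 684.

684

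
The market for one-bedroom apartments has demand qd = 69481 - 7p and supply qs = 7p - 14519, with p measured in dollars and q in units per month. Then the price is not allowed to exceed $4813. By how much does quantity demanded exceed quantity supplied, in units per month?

16618

Equilibrium: 69481 - 7p = 7p - 14519, so 84000 = 14p and p* = 6000, q* = 27481.
Because the ceiling (4813) lies below the market-clearing price, it is binding.
At p = 4813: qd = 69481 - 7·4813 = 35790 and qs = 7·4813 - 14519 = 19172.
Shortage = qd - qs = 35790 - 19172 = 16618.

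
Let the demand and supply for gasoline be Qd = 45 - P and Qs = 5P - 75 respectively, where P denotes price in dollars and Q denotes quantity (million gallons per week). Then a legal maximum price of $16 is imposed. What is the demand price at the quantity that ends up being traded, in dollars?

In a free market, 45 - P = 5P - 75 gives the equilibrium P* = 20, Q* = 25.
The ceiling of 16 is below the equilibrium price 20, so it binds.
At P = 16: Qd = 45 - 16 = 29 and Qs = 5·16 - 75 = 5.
Only 5 units reach the market. On the demand curve, the marginal buyer's willingness to pay at Q = 5 is (45 - 5) = 40.

40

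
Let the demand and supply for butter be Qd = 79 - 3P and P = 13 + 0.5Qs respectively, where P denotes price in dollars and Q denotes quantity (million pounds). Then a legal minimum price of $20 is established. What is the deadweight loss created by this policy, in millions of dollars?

0

Rearranging supply gives Qs = 2P - 26. Equilibrium: 79 - 3P = 2P - 26, so 105 = 5P and P* = 21, Q* = 16.
The floor of 20 is below the equilibrium price 21, so it is not binding; the market clears at P* = 21, Q* = 16.
Since the control does not bind, no trades are prevented and deadweight loss is zero.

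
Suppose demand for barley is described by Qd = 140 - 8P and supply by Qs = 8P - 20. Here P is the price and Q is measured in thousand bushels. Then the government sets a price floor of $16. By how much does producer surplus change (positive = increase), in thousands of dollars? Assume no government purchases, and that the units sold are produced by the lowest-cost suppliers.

Setting quantity demanded equal to quantity supplied, 140 - 8P = 8P - 20, gives P* = 10 and Q* = 60.
The floor of 16 is above the equilibrium price 10, so it binds.
At P = 16: Qd = 140 - 8·16 = 12 and Qs = 8·16 - 20 = 108.
Producer surplus without the control is ½ · (10 - 2.5) · 60 = 225.
With the floor, 12 units are sold at 16. The supply price at Q = 12 is 4, so PS = ½ · [(16 - 2.5) + (16 - 4)] · 12 = 153.
Change in producer surplus = 153 - 225 = -72.

-72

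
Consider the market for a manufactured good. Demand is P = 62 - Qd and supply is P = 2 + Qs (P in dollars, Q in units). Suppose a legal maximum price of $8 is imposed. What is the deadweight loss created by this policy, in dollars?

576

Rearranging demand gives Qd = 62 - P; rearranging supply gives Qs = P - 2. Without the control the market clears where 62 - P = P - 2, i.e. P* = 32 and Q* = 30.
The ceiling of 8 is below the equilibrium price 32, so it binds.
At P = 8: Qd = 62 - 8 = 54 and Qs = 8 - 2 = 6.
Quantity traded falls to 6. At Q = 6 the demand price is 62 - 6 = 56 and the supply price is 2 + 6 = 8.
Deadweight loss = ½ · (56 - 8) · (30 - 6) = ½ · 48 · 24 = 576.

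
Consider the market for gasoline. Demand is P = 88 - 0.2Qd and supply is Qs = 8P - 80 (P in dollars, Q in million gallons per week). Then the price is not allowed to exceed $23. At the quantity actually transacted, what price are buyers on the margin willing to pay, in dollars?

Rearranging demand gives Qd = 440 - 5P. Equilibrium: 440 - 5P = 8P - 80, so 520 = 13P and P* = 40, Q* = 240.
Since 23 < 40, the ceiling is binding.
At P = 23: Qd = 440 - 5·23 = 325 and Qs = 8·23 - 80 = 104.
Only 104 units reach the market. On the demand curve, the marginal buyer's willingness to pay at Q = 104 is (440 - 104)/5 = 67.2.

67.2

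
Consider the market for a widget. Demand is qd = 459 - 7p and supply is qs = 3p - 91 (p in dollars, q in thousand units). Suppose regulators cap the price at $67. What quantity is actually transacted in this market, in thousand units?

74

In a free market, 459 - 7p = 3p - 91 gives the equilibrium p* = 55, q* = 74.
Since 67 is above p* = 55, the ceiling does not bind and the free-market outcome prevails.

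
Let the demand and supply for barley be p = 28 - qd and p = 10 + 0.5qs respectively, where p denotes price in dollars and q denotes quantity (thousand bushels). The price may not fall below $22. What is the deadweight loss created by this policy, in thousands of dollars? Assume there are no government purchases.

Rearranging demand gives qd = 28 - p; rearranging supply gives qs = 2p - 20. In a free market, 28 - p = 2p - 20 gives the equilibrium p* = 16, q* = 12.
The floor of 22 is above the equilibrium price 16, so it binds.
At p = 22: qd = 28 - 22 = 6 and qs = 2·22 - 20 = 24.
Quantity traded falls to 6. At q = 6 the demand price is 28 - 6 = 22 and the supply price is (20 + 6)/2 = 13.
Deadweight loss = ½ · (22 - 13) · (12 - 6) = ½ · 9 · 6 = 27.

27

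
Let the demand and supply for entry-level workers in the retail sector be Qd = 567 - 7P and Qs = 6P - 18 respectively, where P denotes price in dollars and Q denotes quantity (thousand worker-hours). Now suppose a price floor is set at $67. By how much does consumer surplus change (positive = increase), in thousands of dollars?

-3850

Setting quantity demanded equal to quantity supplied, 567 - 7P = 6P - 18, gives P* = 45 and Q* = 252.
Because the floor (67) lies above the market-clearing price, it is binding.
At P = 67: Qd = 567 - 7·67 = 98 and Qs = 6·67 - 18 = 384.
Consumer surplus without the control is ½ · (81 - 45) · 252 = 4536.
With the floor, consumers buy 98 units at 67, so CS = ½ · (81 - 67) · 98 = 686.
Change in consumer surplus = 686 - 4536 = -3850.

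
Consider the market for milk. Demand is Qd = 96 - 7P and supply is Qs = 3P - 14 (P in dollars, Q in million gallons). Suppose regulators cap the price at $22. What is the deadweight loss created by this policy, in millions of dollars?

0

In a free market, 96 - 7P = 3P - 14 gives the equilibrium P* = 11, Q* = 19.
The ceiling of 22 is above the equilibrium price 11, so it is not binding; the market clears at P* = 11, Q* = 19.
Since the control does not bind, no trades are prevented and deadweight loss is zero.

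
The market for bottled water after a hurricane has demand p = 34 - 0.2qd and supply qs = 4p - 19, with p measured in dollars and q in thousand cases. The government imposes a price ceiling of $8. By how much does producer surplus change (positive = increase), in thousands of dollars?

-507

Rearranging demand gives qd = 170 - 5p. Without the control the market clears where 170 - 5p = 4p - 19, i.e. p* = 21 and q* = 65.
Because the ceiling (8) lies below the market-clearing price, it is binding.
At p = 8: qd = 170 - 5·8 = 130 and qs = 4·8 - 19 = 13.
Producer surplus without the control is ½ · (21 - 4.75) · 65 = 528.125.
With the ceiling, producers sell 13 units at 8, so PS = ½ · (8 - 4.75) · 13 = 21.125.
Change in producer surplus = 21.125 - 528.125 = -507.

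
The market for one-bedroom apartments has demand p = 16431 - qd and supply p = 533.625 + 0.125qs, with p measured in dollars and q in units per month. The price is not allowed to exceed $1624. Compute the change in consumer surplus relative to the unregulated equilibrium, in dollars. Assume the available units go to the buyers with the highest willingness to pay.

Rearranging demand gives qd = 16431 - p; rearranging supply gives qs = 8p - 4269. Setting quantity demanded equal to quantity supplied, 16431 - p = 8p - 4269, gives p* = 2300 and q* = 14131.
Since 1624 < 2300, the ceiling is binding.
At p = 1624: qd = 16431 - 1624 = 14807 and qs = 8·1624 - 4269 = 8723.
Consumer surplus without the control is ½ · (16431 - 2300) · 14131 = 99842580.5.
With the ceiling, 8723 units are sold at 1624 (assume they go to the highest-value buyers). The demand price at q = 8723 is 7708, so CS = ½ · [(16431 - 1624) + (7708 - 1624)] · 8723 = 91116096.5.
Change in consumer surplus = 91116096.5 - 99842580.5 = -8726484.

-8726484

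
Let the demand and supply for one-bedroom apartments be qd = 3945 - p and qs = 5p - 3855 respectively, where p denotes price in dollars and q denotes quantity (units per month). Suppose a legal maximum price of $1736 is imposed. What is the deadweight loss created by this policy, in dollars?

Without the control the market clears where 3945 - p = 5p - 3855, i.e. p* = 1300 and q* = 2645.
The ceiling of 1736 is above the equilibrium price 1300, so it is not binding; the market clears at p* = 1300, q* = 2645.
Since the control does not bind, no trades are prevented and deadweight loss is zero.

0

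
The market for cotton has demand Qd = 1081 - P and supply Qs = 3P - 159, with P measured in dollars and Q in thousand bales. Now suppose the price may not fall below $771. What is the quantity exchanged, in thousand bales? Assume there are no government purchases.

In a free market, 1081 - P = 3P - 159 gives the equilibrium P* = 310, Q* = 771.
The floor of 771 is above the equilibrium price 310, so it binds.
At P = 771: Qd = 1081 - 771 = 310 and Qs = 3·771 - 159 = 2154.
The quantity actually transacted is the short side, demand: 310.

310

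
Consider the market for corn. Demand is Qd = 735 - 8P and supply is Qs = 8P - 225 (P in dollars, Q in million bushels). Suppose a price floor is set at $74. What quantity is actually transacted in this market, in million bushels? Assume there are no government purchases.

143

Equilibrium: 735 - 8P = 8P - 225, so 960 = 16P and P* = 60, Q* = 255.
The floor of 74 is above the equilibrium price 60, so it binds.
At P = 74: Qd = 735 - 8·74 = 143 and Qs = 8·74 - 225 = 367.
The quantity actually transacted is the short side, demand: 143.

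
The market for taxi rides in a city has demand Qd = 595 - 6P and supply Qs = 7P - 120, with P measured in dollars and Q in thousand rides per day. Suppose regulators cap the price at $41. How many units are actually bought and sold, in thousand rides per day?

Equilibrium: 595 - 6P = 7P - 120, so 715 = 13P and P* = 55, Q* = 265.
The ceiling of 41 is below the equilibrium price 55, so it binds.
At P = 41: Qd = 595 - 6·41 = 349 and Qs = 7·41 - 120 = 167.
The quantity actually transacted is the short side, supply: 167.

167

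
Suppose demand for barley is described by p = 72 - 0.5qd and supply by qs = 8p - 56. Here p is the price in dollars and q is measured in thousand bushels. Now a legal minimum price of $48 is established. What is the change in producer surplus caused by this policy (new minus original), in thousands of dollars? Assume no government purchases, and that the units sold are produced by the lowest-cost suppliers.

Rearranging demand gives qd = 144 - 2p. In a free market, 144 - 2p = 8p - 56 gives the equilibrium p* = 20, q* = 104.
Since 48 > 20, the floor is binding.
At p = 48: qd = 144 - 2·48 = 48 and qs = 8·48 - 56 = 328.
Producer surplus without the control is ½ · (20 - 7) · 104 = 676.
With the floor, 48 units are sold at 48. The supply price at q = 48 is 13, so PS = ½ · [(48 - 7) + (48 - 13)] · 48 = 1824.
Change in producer surplus = 1824 - 676 = 1148.

1148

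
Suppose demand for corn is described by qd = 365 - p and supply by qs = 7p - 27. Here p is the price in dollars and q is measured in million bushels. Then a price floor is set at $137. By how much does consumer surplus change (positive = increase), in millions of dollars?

Without the control the market clears where 365 - p = 7p - 27, i.e. p* = 49 and q* = 316.
The floor of 137 is above the equilibrium price 49, so it binds.
At p = 137: qd = 365 - 137 = 228 and qs = 7·137 - 27 = 932.
Consumer surplus without the control is ½ · (365 - 49) · 316 = 49928.
With the floor, consumers buy 228 units at 137, so CS = ½ · (365 - 137) · 228 = 25992.
Change in consumer surplus = 25992 - 49928 = -23936.

-23936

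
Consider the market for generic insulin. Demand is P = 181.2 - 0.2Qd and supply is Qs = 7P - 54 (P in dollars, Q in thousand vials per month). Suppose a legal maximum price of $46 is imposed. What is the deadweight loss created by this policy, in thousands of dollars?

9710.4

Rearranging demand gives Qd = 906 - 5P. Setting quantity demanded equal to quantity supplied, 906 - 5P = 7P - 54, gives P* = 80 and Q* = 506.
Since 46 < 80, the ceiling is binding.
At P = 46: Qd = 906 - 5·46 = 676 and Qs = 7·46 - 54 = 268.
Quantity traded falls to 268. At Q = 268 the demand price is (906 - 268)/5 = 127.6 and the supply price is (54 + 268)/7 = 46.
Deadweight loss = ½ · (127.6 - 46) · (506 - 268) = ½ · 81.6 · 238 = 9710.4.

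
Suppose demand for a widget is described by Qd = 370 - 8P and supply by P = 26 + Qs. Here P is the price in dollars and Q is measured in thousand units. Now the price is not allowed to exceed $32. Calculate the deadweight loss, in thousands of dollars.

Rearranging supply gives Qs = P - 26. Equilibrium: 370 - 8P = P - 26, so 396 = 9P and P* = 44, Q* = 18.
The ceiling of 32 is below the equilibrium price 44, so it binds.
At P = 32: Qd = 370 - 8·32 = 114 and Qs = 32 - 26 = 6.
Quantity traded falls to 6. At Q = 6 the demand price is (370 - 6)/8 = 45.5 and the supply price is 26 + 6 = 32.
Deadweight loss = ½ · (45.5 - 32) · (18 - 6) = ½ · 13.5 · 12 = 81.

81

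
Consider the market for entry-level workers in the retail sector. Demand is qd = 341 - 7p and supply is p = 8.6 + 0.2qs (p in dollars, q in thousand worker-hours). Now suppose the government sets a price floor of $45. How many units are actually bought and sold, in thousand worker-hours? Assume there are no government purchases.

Rearranging supply gives qs = 5p - 43. Setting quantity demanded equal to quantity supplied, 341 - 7p = 5p - 43, gives p* = 32 and q* = 117.
Because the floor (45) lies above the market-clearing price, it is binding.
At p = 45: qd = 341 - 7·45 = 26 and qs = 5·45 - 43 = 182.
The quantity actually transacted is the short side, demand: 26.

26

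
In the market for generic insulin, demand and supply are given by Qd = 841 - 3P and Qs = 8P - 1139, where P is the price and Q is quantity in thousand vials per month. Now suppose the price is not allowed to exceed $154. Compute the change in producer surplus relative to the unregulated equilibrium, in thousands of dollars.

-5122

In a free market, 841 - 3P = 8P - 1139 gives the equilibrium P* = 180, Q* = 301.
Since 154 < 180, the ceiling is binding.
At P = 154: Qd = 841 - 3·154 = 379 and Qs = 8·154 - 1139 = 93.
Producer surplus without the control is ½ · (180 - 142.375) · 301 = 5662.5625.
With the ceiling, producers sell 93 units at 154, so PS = ½ · (154 - 142.375) · 93 = 540.5625.
Change in producer surplus = 540.5625 - 5662.5625 = -5122.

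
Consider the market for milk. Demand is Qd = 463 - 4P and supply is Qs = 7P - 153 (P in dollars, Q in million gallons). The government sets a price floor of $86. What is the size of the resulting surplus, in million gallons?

Setting quantity demanded equal to quantity supplied, 463 - 4P = 7P - 153, gives P* = 56 and Q* = 239.
The floor of 86 is above the equilibrium price 56, so it binds.
At P = 86: Qd = 463 - 4·86 = 119 and Qs = 7·86 - 153 = 449.
Surplus = Qs - Qd = 449 - 119 = 330.

330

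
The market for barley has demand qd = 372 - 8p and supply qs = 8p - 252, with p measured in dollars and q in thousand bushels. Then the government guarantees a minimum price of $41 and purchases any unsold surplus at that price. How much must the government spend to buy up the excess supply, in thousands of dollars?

1312

In a free market, 372 - 8p = 8p - 252 gives the equilibrium p* = 39, q* = 60.
Because the floor (41) lies above the market-clearing price, it is binding.
At p = 41: qd = 372 - 8·41 = 44 and qs = 8·41 - 252 = 76.
Surplus = qs - qd = 32.
Government expenditure = surplus × support price = 32 × 41 = 1312.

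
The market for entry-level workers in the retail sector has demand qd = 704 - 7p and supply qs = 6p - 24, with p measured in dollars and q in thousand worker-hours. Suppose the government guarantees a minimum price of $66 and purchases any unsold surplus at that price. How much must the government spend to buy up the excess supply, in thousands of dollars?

Equilibrium: 704 - 7p = 6p - 24, so 728 = 13p and p* = 56, q* = 312.
Because the floor (66) lies above the market-clearing price, it is binding.
At p = 66: qd = 704 - 7·66 = 242 and qs = 6·66 - 24 = 372.
Surplus = qs - qd = 130.
Government expenditure = surplus × support price = 130 × 66 = 8580.

8580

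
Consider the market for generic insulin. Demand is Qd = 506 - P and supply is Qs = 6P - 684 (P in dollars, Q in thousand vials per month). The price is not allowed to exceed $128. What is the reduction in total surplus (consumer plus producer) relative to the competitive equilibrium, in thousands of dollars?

Equilibrium: 506 - P = 6P - 684, so 1190 = 7P and P* = 170, Q* = 336.
Because the ceiling (128) lies below the market-clearing price, it is binding.
At P = 128: Qd = 506 - 128 = 378 and Qs = 6·128 - 684 = 84.
Quantity traded falls to 84. At Q = 84 the demand price is 506 - 84 = 422 and the supply price is (684 + 84)/6 = 128.
Deadweight loss = ½ · (422 - 128) · (336 - 84) = ½ · 294 · 252 = 37044.

37044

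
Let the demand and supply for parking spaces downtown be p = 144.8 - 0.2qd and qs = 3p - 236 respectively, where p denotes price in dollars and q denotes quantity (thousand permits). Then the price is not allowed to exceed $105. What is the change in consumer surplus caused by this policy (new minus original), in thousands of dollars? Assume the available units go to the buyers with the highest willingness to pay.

982.5

Rearranging demand gives qd = 724 - 5p. Without the control the market clears where 724 - 5p = 3p - 236, i.e. p* = 120 and q* = 124.
Since 105 < 120, the ceiling is binding.
At p = 105: qd = 724 - 5·105 = 199 and qs = 3·105 - 236 = 79.
Consumer surplus without the control is ½ · (144.8 - 120) · 124 = 1537.6.
With the ceiling, 79 units are sold at 105 (assume they go to the highest-value buyers). The demand price at q = 79 is 129, so CS = ½ · [(144.8 - 105) + (129 - 105)] · 79 = 2520.1.
Change in consumer surplus = 2520.1 - 1537.6 = 982.5.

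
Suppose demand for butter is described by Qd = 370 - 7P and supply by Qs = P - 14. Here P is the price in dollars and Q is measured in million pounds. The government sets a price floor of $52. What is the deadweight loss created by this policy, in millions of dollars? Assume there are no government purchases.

448

Without the control the market clears where 370 - 7P = P - 14, i.e. P* = 48 and Q* = 34.
Since 52 > 48, the floor is binding.
At P = 52: Qd = 370 - 7·52 = 6 and Qs = 52 - 14 = 38.
Quantity traded falls to 6. At Q = 6 the demand price is (370 - 6)/7 = 52 and the supply price is 14 + 6 = 20.
Deadweight loss = ½ · (52 - 20) · (34 - 6) = ½ · 32 · 28 = 448.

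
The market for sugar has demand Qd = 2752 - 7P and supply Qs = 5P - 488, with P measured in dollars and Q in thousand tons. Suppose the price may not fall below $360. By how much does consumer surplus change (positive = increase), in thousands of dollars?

-49230

In a free market, 2752 - 7P = 5P - 488 gives the equilibrium P* = 270, Q* = 862.
Because the floor (360) lies above the market-clearing price, it is binding.
At P = 360: Qd = 2752 - 7·360 = 232 and Qs = 5·360 - 488 = 1312.
Consumer surplus without the control is ½ · (2752/7 - 270) · 862 = 371522/7.
With the floor, consumers buy 232 units at 360, so CS = ½ · (2752/7 - 360) · 232 = 26912/7.
Change in consumer surplus = 26912/7 - 371522/7 = -49230.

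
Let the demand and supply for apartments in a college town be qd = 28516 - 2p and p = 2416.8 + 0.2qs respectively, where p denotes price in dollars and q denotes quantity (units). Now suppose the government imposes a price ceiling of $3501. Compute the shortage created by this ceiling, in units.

16093

Rearranging supply gives qs = 5p - 12084. In a free market, 28516 - 2p = 5p - 12084 gives the equilibrium p* = 5800, q* = 16916.
Since 3501 < 5800, the ceiling is binding.
At p = 3501: qd = 28516 - 2·3501 = 21514 and qs = 5·3501 - 12084 = 5421.
Shortage = qd - qs = 21514 - 5421 = 16093.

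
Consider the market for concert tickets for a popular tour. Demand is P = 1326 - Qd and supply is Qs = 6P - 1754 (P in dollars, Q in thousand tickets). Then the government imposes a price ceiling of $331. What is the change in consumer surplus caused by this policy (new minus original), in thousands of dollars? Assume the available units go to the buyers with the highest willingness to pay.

Rearranging demand gives Qd = 1326 - P. In a free market, 1326 - P = 6P - 1754 gives the equilibrium P* = 440, Q* = 886.
Since 331 < 440, the ceiling is binding.
At P = 331: Qd = 1326 - 331 = 995 and Qs = 6·331 - 1754 = 232.
Consumer surplus without the control is ½ · (1326 - 440) · 886 = 392498.
With the ceiling, 232 units are sold at 331 (assume they go to the highest-value buyers). The demand price at Q = 232 is 1094, so CS = ½ · [(1326 - 331) + (1094 - 331)] · 232 = 203928.
Change in consumer surplus = 203928 - 392498 = -188570.

-188570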